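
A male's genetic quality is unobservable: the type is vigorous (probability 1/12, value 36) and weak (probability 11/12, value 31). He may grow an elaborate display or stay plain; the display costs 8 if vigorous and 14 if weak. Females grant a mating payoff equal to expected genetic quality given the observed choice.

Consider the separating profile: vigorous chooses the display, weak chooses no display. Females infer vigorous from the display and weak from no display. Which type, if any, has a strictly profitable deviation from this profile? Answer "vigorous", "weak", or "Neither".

vigorous

The display pays 36; no display pays 31.
vigorous: assigned the display, nets 36 − 8 = 28; deviating to no display nets 31.
weak: assigned no display, nets 31; deviating to the display nets 36 − 14 = 22.
The vigorous type gains 3 by deviating.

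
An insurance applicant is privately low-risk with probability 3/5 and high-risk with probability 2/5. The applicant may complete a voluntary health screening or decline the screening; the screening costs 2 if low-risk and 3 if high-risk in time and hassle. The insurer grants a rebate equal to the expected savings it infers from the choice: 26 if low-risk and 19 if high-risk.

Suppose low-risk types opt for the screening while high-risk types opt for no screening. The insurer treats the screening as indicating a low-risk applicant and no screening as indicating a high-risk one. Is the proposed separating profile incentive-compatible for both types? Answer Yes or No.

Under these beliefs, the screening earns rebate 26 and no screening earns rebate 19.
low-risk: the screening nets 26 − 2 = 24; no screening nets 19. low-risk prefers the screening.
high-risk: the screening nets 26 − 3 = 23; no screening nets 19. high-risk would deviate to the screening.
high-risk has a profitable deviation, so the profile is not an equilibrium.

No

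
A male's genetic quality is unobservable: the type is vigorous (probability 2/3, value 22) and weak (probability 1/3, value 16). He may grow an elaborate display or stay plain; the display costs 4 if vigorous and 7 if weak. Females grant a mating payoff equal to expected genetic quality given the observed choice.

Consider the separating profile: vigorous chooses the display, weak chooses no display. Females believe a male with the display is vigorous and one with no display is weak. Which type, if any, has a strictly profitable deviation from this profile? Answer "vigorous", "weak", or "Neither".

Neither

The display pays 22; no display pays 16.
vigorous: assigned the display, nets 22 − 4 = 18; deviating to no display nets 16.
weak: assigned no display, nets 16; deviating to the display nets 22 − 7 = 15.
Both types strictly prefer their assigned action; no profitable deviation.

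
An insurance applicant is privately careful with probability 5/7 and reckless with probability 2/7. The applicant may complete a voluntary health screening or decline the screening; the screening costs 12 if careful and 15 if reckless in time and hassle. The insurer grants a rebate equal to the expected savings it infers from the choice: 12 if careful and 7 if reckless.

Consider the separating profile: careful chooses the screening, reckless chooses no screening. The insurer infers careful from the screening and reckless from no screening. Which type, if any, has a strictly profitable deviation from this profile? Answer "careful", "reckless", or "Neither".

The screening pays 12; no screening pays 7.
careful: assigned the screening, nets 12 − 12 = 0; deviating to no screening nets 7.
reckless: assigned no screening, nets 7; deviating to the screening nets 12 − 15 = -3.
The careful type gains 7 by deviating.

careful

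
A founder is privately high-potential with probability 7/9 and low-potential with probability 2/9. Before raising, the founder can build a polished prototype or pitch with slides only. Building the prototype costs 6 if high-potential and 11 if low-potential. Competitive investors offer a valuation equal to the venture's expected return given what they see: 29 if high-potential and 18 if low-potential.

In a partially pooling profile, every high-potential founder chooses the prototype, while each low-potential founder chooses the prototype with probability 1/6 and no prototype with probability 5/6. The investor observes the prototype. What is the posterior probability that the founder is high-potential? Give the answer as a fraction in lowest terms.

P(the prototype) = (7/9)·1 + (2/9)·(1/6) = 22/27.
By Bayes' rule, P(high-potential | the prototype) = (7/9) / (22/27) = 21/22.

21/22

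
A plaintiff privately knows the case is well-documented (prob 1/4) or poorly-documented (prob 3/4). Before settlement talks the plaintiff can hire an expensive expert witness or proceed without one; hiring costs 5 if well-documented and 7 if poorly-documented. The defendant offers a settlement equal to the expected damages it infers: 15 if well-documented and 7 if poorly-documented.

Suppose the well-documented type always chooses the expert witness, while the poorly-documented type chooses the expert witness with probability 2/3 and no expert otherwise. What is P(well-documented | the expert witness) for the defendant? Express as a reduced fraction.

P(the expert witness) = (1/4)·1 + (3/4)·(2/3) = 3/4.
By Bayes' rule, P(well-documented | the expert witness) = (1/4) / (3/4) = 1/3.

1/3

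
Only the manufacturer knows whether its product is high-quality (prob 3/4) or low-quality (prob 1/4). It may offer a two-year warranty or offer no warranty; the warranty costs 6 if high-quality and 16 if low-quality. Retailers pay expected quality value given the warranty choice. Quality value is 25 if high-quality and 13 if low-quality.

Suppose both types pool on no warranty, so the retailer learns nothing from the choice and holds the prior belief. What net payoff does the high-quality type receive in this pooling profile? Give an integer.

22

Pooled price = 3/4·25 + 1/4·13 = 22.
high-quality pays no cost for no warranty, so net payoff = 22.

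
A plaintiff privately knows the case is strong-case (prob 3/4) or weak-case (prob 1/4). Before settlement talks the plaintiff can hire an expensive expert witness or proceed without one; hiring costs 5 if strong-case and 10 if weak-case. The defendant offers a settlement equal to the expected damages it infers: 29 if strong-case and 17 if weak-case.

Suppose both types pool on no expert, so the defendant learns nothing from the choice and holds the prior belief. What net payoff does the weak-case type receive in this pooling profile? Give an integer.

Pooled settlement = 3/4·29 + 1/4·17 = 26.
weak-case pays no cost for no expert, so net payoff = 26.

26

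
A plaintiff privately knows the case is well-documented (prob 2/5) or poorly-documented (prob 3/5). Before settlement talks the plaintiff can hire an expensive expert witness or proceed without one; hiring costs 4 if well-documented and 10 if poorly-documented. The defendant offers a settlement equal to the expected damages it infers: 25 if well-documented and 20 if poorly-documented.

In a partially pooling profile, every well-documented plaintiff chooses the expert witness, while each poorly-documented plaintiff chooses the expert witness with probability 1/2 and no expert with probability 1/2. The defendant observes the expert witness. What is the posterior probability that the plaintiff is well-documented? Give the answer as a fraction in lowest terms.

4/7

P(the expert witness) = (2/5)·1 + (3/5)·(1/2) = 7/10.
By Bayes' rule, P(well-documented | the expert witness) = (2/5) / (7/10) = 4/7.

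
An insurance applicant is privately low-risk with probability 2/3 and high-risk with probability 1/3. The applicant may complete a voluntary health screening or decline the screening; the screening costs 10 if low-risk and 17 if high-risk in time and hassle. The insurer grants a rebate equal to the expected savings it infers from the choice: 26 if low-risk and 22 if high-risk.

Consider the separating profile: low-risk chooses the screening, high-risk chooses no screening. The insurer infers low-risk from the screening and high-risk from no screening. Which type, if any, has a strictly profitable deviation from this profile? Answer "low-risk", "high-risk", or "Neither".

The screening pays 26; no screening pays 22.
low-risk: assigned the screening, nets 26 − 10 = 16; deviating to no screening nets 22.
high-risk: assigned no screening, nets 22; deviating to the screening nets 26 − 17 = 9.
The low-risk type gains 6 by deviating.

low-risk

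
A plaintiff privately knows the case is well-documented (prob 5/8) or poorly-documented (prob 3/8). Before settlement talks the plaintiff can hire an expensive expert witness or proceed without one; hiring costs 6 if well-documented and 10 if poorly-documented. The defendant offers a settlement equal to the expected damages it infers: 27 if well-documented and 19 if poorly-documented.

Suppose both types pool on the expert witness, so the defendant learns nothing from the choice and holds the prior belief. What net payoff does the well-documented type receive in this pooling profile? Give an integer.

18

Pooled settlement = 5/8·27 + 3/8·19 = 24.
well-documented pays cost 6 for the expert witness, so net payoff = 24 − 6 = 18.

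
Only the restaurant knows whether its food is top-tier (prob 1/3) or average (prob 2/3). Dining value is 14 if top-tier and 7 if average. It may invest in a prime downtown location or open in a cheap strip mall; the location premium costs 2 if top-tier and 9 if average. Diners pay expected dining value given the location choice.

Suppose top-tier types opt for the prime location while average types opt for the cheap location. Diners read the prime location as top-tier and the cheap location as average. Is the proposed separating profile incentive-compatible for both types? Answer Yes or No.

Yes

Under these beliefs, the prime location earns price premium 14 and the cheap location earns price premium 7.
top-tier: the prime location nets 14 − 2 = 12; the cheap location nets 7. top-tier prefers the prime location.
average: the prime location nets 14 − 9 = 5; the cheap location nets 7. average prefers the cheap location.
Neither type deviates, so the separating profile is an equilibrium.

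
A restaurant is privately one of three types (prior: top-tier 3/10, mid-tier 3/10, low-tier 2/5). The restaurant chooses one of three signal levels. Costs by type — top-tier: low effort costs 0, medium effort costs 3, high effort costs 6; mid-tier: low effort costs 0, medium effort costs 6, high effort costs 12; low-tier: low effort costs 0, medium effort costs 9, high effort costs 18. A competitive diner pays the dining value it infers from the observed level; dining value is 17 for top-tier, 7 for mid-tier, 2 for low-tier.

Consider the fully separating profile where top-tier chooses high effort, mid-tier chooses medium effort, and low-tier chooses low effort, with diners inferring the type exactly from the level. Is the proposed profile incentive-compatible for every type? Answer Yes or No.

No

Separating price premiums: high effort → 17, medium effort → 7, low effort → 2.
top-tier (assigned high effort): low effort: 2 − 0 = 2; medium effort: 7 − 3 = 4; high effort: 17 − 6 = 11. top-tier stays.
mid-tier (assigned medium effort): low effort: 2 − 0 = 2; medium effort: 7 − 6 = 1; high effort: 17 − 12 = 5. mid-tier prefers high effort.
low-tier (assigned low effort): low effort: 2 − 0 = 2; medium effort: 7 − 9 = -2; high effort: 17 − 18 = -1. low-tier stays.
At least one type deviates; the separating profile fails.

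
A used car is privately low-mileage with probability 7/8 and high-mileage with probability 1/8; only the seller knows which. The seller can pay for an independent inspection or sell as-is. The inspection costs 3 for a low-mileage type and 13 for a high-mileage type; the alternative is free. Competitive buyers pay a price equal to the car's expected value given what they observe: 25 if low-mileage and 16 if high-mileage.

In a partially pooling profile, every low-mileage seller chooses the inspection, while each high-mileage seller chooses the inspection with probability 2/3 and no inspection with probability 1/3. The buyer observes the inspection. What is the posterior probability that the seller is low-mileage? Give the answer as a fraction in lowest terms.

P(the inspection) = (7/8)·1 + (1/8)·(2/3) = 23/24.
By Bayes' rule, P(low-mileage | the inspection) = (7/8) / (23/24) = 21/23.

21/23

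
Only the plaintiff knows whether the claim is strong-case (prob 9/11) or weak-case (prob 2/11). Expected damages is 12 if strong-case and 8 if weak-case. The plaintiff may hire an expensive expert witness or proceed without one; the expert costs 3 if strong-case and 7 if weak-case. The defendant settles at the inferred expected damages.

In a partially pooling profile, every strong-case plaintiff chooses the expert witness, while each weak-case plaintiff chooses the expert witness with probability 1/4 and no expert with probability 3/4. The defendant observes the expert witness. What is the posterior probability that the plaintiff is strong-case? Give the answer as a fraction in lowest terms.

18/19

P(the expert witness) = (9/11)·1 + (2/11)·(1/4) = 19/22.
By Bayes' rule, P(strong-case | the expert witness) = (9/11) / (19/22) = 18/19.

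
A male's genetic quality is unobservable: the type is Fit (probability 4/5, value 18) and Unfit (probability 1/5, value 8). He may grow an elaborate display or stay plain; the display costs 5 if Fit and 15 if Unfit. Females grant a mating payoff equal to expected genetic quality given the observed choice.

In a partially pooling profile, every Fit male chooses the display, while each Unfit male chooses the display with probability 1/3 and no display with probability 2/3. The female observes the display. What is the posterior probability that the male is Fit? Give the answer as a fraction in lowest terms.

P(the display) = (4/5)·1 + (1/5)·(1/3) = 13/15.
By Bayes' rule, P(Fit | the display) = (4/5) / (13/15) = 12/13.

12/13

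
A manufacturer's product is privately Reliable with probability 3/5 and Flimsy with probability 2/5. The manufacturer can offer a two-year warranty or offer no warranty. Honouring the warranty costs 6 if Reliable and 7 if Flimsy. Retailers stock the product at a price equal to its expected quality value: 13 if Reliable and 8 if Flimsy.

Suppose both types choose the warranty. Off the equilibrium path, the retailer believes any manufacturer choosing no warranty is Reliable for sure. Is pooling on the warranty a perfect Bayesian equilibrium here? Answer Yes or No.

On path, the retailer holds the prior and pays 3/5·13 + 2/5·8 = 11. Off path (no warranty), believing Reliable, it pays 13.
Reliable: the warranty nets 11 − 6 = 5; no warranty nets 13. Reliable would deviate.
Flimsy: the warranty nets 11 − 7 = 4; no warranty nets 13. Flimsy would deviate.
A type deviates, so pooling fails.

No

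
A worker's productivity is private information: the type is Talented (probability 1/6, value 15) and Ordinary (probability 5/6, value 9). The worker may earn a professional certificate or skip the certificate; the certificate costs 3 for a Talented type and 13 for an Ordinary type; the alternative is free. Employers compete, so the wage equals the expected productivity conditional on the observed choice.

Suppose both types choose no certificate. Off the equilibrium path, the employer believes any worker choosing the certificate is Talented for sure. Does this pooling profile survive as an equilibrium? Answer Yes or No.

No

On path, the employer holds the prior and pays 1/6·15 + 5/6·9 = 10. Off path (the certificate), believing Talented, it pays 15.
Talented: no certificate nets 10; the certificate nets 15 − 3 = 12. Talented would deviate.
Ordinary: no certificate nets 10; the certificate nets 15 − 13 = 2. Ordinary stays.
A type deviates, so pooling fails.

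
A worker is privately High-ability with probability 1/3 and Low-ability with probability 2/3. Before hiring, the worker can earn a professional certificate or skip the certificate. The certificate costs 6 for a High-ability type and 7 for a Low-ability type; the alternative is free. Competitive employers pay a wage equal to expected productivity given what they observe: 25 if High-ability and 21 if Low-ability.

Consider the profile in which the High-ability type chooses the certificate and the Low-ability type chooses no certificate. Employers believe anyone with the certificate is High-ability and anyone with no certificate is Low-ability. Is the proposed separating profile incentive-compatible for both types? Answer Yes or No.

No

Under these beliefs, the certificate earns wage 25 and no certificate earns wage 21.
High-ability: the certificate nets 25 − 6 = 19; no certificate nets 21. High-ability would deviate to no certificate.
Low-ability: the certificate nets 25 − 7 = 18; no certificate nets 21. Low-ability prefers no certificate.
High-ability has a profitable deviation, so the profile is not an equilibrium.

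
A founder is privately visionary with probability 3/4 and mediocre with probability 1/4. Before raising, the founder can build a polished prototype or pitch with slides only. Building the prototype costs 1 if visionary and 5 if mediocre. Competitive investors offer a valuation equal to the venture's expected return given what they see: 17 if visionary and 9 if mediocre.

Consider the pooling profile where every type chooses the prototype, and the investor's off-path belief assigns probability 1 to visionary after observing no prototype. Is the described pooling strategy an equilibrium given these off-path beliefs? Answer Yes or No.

On path, the investor holds the prior and pays 3/4·17 + 1/4·9 = 15. Off path (no prototype), believing visionary, it pays 17.
visionary: the prototype nets 15 − 1 = 14; no prototype nets 17. visionary would deviate.
mediocre: the prototype nets 15 − 5 = 10; no prototype nets 17. mediocre would deviate.
A type deviates, so pooling fails.

No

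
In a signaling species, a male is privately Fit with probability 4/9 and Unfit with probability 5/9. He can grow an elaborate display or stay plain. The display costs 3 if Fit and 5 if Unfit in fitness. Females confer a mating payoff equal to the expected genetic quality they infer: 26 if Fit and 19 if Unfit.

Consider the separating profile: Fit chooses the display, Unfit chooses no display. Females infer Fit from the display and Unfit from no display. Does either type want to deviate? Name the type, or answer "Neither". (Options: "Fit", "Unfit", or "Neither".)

The display pays 26; no display pays 19.
Fit: assigned the display, nets 26 − 3 = 23; deviating to no display nets 19.
Unfit: assigned no display, nets 19; deviating to the display nets 26 − 5 = 21.
The Unfit type gains 2 by deviating.

Unfit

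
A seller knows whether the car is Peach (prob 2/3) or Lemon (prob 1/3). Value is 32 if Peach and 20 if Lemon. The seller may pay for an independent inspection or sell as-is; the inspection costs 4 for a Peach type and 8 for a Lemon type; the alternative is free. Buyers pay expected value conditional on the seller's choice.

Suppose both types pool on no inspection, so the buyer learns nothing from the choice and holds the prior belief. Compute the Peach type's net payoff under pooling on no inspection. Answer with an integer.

28

Pooled price = 2/3·32 + 1/3·20 = 28.
Peach pays no cost for no inspection, so net payoff = 28.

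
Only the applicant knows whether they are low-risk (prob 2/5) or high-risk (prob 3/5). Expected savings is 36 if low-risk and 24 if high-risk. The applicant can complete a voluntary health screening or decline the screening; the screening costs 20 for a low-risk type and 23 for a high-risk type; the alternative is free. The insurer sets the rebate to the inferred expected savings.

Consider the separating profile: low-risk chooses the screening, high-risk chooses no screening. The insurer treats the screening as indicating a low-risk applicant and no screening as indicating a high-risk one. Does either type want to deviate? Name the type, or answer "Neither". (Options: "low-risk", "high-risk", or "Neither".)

The screening pays 36; no screening pays 24.
low-risk: assigned the screening, nets 36 − 20 = 16; deviating to no screening nets 24.
high-risk: assigned no screening, nets 24; deviating to the screening nets 36 − 23 = 13.
The low-risk type gains 8 by deviating.

low-risk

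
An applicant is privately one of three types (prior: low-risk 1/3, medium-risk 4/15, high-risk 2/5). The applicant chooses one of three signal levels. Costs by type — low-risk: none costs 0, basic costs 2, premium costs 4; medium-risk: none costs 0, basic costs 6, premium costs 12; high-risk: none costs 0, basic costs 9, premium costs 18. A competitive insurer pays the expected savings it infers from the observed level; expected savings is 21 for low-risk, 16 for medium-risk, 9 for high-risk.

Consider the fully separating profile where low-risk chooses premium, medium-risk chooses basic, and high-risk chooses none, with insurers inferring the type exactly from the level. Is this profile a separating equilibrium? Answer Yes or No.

Separating rebates: premium → 21, basic → 16, none → 9.
low-risk (assigned premium): none: 9 − 0 = 9; basic: 16 − 2 = 14; premium: 21 − 4 = 17. low-risk stays.
medium-risk (assigned basic): none: 9 − 0 = 9; basic: 16 − 6 = 10; premium: 21 − 12 = 9. medium-risk stays.
high-risk (assigned none): none: 9 − 0 = 9; basic: 16 − 9 = 7; premium: 21 − 18 = 3. high-risk stays.
Every type prefers its assigned level; separation holds.

Yes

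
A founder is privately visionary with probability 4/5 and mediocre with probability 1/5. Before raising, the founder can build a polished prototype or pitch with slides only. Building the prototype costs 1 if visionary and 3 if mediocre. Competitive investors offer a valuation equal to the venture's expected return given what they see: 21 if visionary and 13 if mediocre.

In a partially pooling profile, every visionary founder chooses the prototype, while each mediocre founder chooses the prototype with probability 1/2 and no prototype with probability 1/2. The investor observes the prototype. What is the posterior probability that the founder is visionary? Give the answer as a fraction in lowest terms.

P(the prototype) = (4/5)·1 + (1/5)·(1/2) = 9/10.
By Bayes' rule, P(visionary | the prototype) = (4/5) / (9/10) = 8/9.

8/9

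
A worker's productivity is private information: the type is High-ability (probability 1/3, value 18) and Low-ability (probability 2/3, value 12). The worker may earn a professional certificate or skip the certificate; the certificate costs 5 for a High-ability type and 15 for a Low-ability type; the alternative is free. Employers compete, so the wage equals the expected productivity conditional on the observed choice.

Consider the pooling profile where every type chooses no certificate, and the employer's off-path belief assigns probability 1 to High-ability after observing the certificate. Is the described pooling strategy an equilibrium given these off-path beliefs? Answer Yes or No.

On path, the employer holds the prior and pays 1/3·18 + 2/3·12 = 14. Off path (the certificate), believing High-ability, it pays 18.
High-ability: no certificate nets 14; the certificate nets 18 − 5 = 13. High-ability stays.
Low-ability: no certificate nets 14; the certificate nets 18 − 15 = 3. Low-ability stays.
No type deviates, so pooling is sustained.

Yes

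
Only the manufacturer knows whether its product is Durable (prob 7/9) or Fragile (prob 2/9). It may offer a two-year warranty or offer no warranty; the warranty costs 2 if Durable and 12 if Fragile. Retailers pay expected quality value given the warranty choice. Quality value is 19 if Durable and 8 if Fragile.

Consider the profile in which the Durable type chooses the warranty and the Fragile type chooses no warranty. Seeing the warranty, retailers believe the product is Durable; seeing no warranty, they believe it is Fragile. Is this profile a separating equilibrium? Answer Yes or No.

Under these beliefs, the warranty earns price 19 and no warranty earns price 8.
Durable: the warranty nets 19 − 2 = 17; no warranty nets 8. Durable prefers the warranty.
Fragile: the warranty nets 19 − 12 = 7; no warranty nets 8. Fragile prefers no warranty.
Neither type deviates, so the separating profile is an equilibrium.

Yes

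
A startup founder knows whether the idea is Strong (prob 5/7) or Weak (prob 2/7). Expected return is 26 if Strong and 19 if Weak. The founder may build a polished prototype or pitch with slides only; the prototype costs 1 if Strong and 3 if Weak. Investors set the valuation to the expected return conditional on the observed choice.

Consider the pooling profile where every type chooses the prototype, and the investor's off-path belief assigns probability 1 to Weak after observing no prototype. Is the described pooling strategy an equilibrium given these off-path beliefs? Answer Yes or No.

Yes

On path, the investor holds the prior and pays 5/7·26 + 2/7·19 = 24. Off path (no prototype), believing Weak, it pays 19.
Strong: the prototype nets 24 − 1 = 23; no prototype nets 19. Strong stays.
Weak: the prototype nets 24 − 3 = 21; no prototype nets 19. Weak stays.
No type deviates, so pooling is sustained.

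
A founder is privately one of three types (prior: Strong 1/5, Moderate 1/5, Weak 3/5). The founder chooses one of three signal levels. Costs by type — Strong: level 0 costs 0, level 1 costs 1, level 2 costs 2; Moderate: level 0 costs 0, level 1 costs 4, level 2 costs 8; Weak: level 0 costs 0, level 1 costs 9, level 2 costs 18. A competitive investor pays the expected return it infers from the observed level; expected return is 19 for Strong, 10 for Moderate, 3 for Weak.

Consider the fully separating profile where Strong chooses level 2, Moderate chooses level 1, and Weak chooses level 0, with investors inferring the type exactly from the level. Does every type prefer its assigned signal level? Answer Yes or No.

Separating valuations: level 2 → 19, level 1 → 10, level 0 → 3.
Strong (assigned level 2): level 0: 3 − 0 = 3; level 1: 10 − 1 = 9; level 2: 19 − 2 = 17. Strong stays.
Moderate (assigned level 1): level 0: 3 − 0 = 3; level 1: 10 − 4 = 6; level 2: 19 − 8 = 11. Moderate prefers level 2.
Weak (assigned level 0): level 0: 3 − 0 = 3; level 1: 10 − 9 = 1; level 2: 19 − 18 = 1. Weak stays.
At least one type deviates; the separating profile fails.

No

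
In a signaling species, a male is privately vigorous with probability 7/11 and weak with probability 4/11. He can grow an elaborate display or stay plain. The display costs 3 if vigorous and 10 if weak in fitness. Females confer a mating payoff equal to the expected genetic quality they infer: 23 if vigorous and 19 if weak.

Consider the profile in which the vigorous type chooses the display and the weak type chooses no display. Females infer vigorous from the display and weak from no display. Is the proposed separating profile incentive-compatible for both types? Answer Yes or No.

Yes

Under these beliefs, the display earns mating payoff 23 and no display earns mating payoff 19.
vigorous: the display nets 23 − 3 = 20; no display nets 19. vigorous prefers the display.
weak: the display nets 23 − 10 = 13; no display nets 19. weak prefers no display.
Neither type deviates, so the separating profile is an equilibrium.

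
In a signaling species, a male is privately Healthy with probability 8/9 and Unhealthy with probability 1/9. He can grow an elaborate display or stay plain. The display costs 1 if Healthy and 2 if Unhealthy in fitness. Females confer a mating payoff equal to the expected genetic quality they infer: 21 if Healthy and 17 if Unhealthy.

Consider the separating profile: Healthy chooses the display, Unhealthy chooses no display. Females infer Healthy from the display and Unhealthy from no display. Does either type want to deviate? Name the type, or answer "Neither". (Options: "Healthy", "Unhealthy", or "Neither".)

Unhealthy

The display pays 21; no display pays 17.
Healthy: assigned the display, nets 21 − 1 = 20; deviating to no display nets 17.
Unhealthy: assigned no display, nets 17; deviating to the display nets 21 − 2 = 19.
The Unhealthy type gains 2 by deviating.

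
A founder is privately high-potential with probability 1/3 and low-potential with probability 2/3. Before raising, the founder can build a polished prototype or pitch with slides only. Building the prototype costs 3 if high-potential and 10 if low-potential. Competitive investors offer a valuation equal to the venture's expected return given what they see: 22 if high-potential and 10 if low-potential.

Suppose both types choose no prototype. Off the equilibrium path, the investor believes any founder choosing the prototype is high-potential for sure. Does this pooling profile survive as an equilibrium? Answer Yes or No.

On path, the investor holds the prior and pays 1/3·22 + 2/3·10 = 14. Off path (the prototype), believing high-potential, it pays 22.
high-potential: no prototype nets 14; the prototype nets 22 − 3 = 19. high-potential would deviate.
low-potential: no prototype nets 14; the prototype nets 22 − 10 = 12. low-potential stays.
A type deviates, so pooling fails.

No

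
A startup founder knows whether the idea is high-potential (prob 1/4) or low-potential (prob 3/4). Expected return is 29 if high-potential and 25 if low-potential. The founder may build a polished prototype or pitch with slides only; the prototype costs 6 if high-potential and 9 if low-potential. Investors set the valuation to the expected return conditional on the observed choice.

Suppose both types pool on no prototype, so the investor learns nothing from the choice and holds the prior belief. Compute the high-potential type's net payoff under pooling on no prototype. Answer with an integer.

26

Pooled valuation = 1/4·29 + 3/4·25 = 26.
high-potential pays no cost for no prototype, so net payoff = 26.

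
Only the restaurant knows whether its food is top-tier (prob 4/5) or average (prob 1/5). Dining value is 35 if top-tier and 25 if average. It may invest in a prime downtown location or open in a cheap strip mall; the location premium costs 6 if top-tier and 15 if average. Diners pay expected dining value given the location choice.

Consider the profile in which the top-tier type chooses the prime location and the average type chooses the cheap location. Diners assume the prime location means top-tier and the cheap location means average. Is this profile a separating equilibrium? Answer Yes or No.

Yes

Under these beliefs, the prime location earns price premium 35 and the cheap location earns price premium 25.
top-tier: the prime location nets 35 − 6 = 29; the cheap location nets 25. top-tier prefers the prime location.
average: the prime location nets 35 − 15 = 20; the cheap location nets 25. average prefers the cheap location.
Neither type deviates, so the separating profile is an equilibrium.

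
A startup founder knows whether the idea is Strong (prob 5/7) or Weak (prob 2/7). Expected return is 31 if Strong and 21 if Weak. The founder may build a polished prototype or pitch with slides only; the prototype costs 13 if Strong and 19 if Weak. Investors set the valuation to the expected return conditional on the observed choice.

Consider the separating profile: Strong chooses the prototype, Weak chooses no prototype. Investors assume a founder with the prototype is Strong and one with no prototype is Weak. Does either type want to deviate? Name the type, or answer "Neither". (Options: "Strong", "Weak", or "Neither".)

The prototype pays 31; no prototype pays 21.
Strong: assigned the prototype, nets 31 − 13 = 18; deviating to no prototype nets 21.
Weak: assigned no prototype, nets 21; deviating to the prototype nets 31 − 19 = 12.
The Strong type gains 3 by deviating.

Strong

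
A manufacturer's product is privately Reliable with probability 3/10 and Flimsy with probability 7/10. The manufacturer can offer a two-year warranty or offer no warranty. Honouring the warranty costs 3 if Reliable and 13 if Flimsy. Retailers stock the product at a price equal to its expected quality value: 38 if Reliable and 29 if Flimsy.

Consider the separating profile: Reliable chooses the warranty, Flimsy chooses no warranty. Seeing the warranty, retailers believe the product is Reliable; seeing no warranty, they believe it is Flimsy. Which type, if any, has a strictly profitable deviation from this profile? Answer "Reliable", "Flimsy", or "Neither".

The warranty pays 38; no warranty pays 29.
Reliable: assigned the warranty, nets 38 − 3 = 35; deviating to no warranty nets 29.
Flimsy: assigned no warranty, nets 29; deviating to the warranty nets 38 − 13 = 25.
Both types strictly prefer their assigned action; no profitable deviation.

Neither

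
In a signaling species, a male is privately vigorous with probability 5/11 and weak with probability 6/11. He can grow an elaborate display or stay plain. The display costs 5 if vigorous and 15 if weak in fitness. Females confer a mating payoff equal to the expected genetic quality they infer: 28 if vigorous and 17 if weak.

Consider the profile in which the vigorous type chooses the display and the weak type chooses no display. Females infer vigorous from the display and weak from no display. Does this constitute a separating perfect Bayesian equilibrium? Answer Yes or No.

Yes

Under these beliefs, the display earns mating payoff 28 and no display earns mating payoff 17.
vigorous: the display nets 28 − 5 = 23; no display nets 17. vigorous prefers the display.
weak: the display nets 28 − 15 = 13; no display nets 17. weak prefers no display.
Neither type deviates, so the separating profile is an equilibrium.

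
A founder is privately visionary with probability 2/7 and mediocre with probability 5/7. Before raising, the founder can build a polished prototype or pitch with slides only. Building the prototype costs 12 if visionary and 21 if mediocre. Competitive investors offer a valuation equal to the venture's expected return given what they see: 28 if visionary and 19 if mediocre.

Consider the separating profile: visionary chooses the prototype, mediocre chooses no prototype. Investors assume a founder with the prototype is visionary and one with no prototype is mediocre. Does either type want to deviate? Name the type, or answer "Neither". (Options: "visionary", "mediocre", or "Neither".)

visionary

The prototype pays 28; no prototype pays 19.
visionary: assigned the prototype, nets 28 − 12 = 16; deviating to no prototype nets 19.
mediocre: assigned no prototype, nets 19; deviating to the prototype nets 28 − 21 = 7.
The visionary type gains 3 by deviating.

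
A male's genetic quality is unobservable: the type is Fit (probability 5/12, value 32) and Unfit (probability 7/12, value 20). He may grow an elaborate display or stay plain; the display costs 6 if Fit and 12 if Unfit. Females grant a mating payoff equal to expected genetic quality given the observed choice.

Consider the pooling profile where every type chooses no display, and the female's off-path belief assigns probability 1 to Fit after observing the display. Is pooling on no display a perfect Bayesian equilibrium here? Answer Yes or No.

On path, the female holds the prior and pays 5/12·32 + 7/12·20 = 25. Off path (the display), believing Fit, it pays 32.
Fit: no display nets 25; the display nets 32 − 6 = 26. Fit would deviate.
Unfit: no display nets 25; the display nets 32 − 12 = 20. Unfit stays.
A type deviates, so pooling fails.

No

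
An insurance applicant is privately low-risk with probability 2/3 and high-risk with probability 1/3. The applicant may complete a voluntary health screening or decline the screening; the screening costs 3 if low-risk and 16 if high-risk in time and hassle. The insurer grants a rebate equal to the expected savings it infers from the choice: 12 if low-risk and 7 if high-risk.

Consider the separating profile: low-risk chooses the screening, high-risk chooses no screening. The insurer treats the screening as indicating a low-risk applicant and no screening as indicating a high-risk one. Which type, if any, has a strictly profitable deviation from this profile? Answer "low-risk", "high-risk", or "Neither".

The screening pays 12; no screening pays 7.
low-risk: assigned the screening, nets 12 − 3 = 9; deviating to no screening nets 7.
high-risk: assigned no screening, nets 7; deviating to the screening nets 12 − 16 = -4.
Both types strictly prefer their assigned action; no profitable deviation.

Neither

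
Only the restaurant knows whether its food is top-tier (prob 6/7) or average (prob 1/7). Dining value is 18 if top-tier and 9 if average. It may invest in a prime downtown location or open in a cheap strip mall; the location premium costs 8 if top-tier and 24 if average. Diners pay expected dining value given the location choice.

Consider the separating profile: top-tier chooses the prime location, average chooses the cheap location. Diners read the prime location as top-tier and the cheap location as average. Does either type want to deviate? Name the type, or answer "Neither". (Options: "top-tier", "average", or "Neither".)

The prime location pays 18; the cheap location pays 9.
top-tier: assigned the prime location, nets 18 − 8 = 10; deviating to the cheap location nets 9.
average: assigned the cheap location, nets 9; deviating to the prime location nets 18 − 24 = -6.
Both types strictly prefer their assigned action; no profitable deviation.

Neither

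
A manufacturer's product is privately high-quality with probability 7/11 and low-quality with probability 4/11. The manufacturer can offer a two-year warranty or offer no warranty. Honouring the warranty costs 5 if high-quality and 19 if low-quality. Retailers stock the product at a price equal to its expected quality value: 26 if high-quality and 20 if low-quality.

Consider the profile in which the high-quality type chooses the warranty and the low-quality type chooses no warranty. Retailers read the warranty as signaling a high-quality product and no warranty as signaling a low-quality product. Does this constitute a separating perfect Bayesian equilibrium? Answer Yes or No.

Yes

Under these beliefs, the warranty earns price 26 and no warranty earns price 20.
high-quality: the warranty nets 26 − 5 = 21; no warranty nets 20. high-quality prefers the warranty.
low-quality: the warranty nets 26 − 19 = 7; no warranty nets 20. low-quality prefers no warranty.
Neither type deviates, so the separating profile is an equilibrium.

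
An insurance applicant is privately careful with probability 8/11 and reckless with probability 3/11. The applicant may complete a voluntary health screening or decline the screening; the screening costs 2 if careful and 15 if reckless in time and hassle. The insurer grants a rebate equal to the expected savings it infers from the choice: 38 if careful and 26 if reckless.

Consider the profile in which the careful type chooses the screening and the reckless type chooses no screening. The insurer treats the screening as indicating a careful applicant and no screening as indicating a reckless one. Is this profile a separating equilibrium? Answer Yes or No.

Yes

Under these beliefs, the screening earns rebate 38 and no screening earns rebate 26.
careful: the screening nets 38 − 2 = 36; no screening nets 26. careful prefers the screening.
reckless: the screening nets 38 − 15 = 23; no screening nets 26. reckless prefers no screening.
Neither type deviates, so the separating profile is an equilibrium.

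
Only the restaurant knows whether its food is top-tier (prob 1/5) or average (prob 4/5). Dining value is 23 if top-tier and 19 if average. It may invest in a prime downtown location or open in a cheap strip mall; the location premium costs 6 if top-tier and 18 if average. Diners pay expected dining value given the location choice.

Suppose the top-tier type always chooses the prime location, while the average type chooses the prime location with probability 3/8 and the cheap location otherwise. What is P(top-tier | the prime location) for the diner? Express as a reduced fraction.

2/5

P(the prime location) = (1/5)·1 + (4/5)·(3/8) = 1/2.
By Bayes' rule, P(top-tier | the prime location) = (1/5) / (1/2) = 2/5.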